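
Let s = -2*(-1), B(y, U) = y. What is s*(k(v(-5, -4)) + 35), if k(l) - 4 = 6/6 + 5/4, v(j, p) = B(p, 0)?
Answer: 165/2 ≈ 82.500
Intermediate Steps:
v(j, p) = p
k(l) = 25/4 (k(l) = 4 + (6/6 + 5/4) = 4 + (6*(1/6) + 5*(1/4)) = 4 + (1 + 5/4) = 4 + 9/4 = 25/4)
s = 2
s*(k(v(-5, -4)) + 35) = 2*(25/4 + 35) = 2*(165/4) = 165/2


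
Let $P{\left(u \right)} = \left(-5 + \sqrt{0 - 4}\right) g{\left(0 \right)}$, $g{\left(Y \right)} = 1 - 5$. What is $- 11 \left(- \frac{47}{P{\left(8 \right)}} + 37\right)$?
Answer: $- \frac{44627}{116} + \frac{517 i}{58} \approx -384.72 + 8.9138 i$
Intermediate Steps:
$g{\left(Y \right)} = -4$
$P{\left(u \right)} = 20 - 8 i$ ($P{\left(u \right)} = \left(-5 + \sqrt{0 - 4}\right) \left(-4\right) = \left(-5 + \sqrt{-4}\right) \left(-4\right) = \left(-5 + 2 i\right) \left(-4\right) = 20 - 8 i$)
$- 11 \left(- \frac{47}{P{\left(8 \right)}} + 37\right) = - 11 \left(- \frac{47}{20 - 8 i} + 37\right) = - 11 \left(- 47 \frac{20 + 8 i}{464} + 37\right) = - 11 \left(- \frac{47 \left(20 + 8 i\right)}{464} + 37\right) = - 11 \left(37 - \frac{47 \left(20 + 8 i\right)}{464}\right) = -407 + \frac{517 \left(20 + 8 i\right)}{464}$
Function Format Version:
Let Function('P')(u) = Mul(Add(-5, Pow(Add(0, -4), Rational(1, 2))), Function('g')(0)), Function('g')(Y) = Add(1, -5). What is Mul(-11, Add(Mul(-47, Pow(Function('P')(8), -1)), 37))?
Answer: Add(Rational(-44627, 116), Mul(Rational(517, 58), I)) ≈ Add(-384.72, Mul(8.9138, I))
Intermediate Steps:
Function('g')(Y) = -4
Function('P')(u) = Add(20, Mul(-8, I)) (Function('P')(u) = Mul(Add(-5, Pow(Add(0, -4), Rational(1, 2))), -4) = Mul(Add(-5, Pow(-4, Rational(1, 2))), -4) = Mul(Add(-5, Mul(2, I)), -4) = Add(20, Mul(-8, I)))
Mul(-11, Add(Mul(-47, Pow(Function('P')(8), -1)), 37)) = Mul(-11, Add(Mul(-47, Pow(Add(20, Mul(-8, I)), -1)), 37)) = Mul(-11, Add(Mul(-47, Mul(Rational(1, 464), Add(20, Mul(8, I)))), 37)) = Mul(-11, Add(Mul(Rational(-47, 464), Add(20, Mul(8, I))), 37)) = Mul(-11, Add(37, Mul(Rational(-47, 464), Add(20, Mul(8, I))))) = Add(-407, Mul(Rational(517, 464), Add(20, Mul(8, I))))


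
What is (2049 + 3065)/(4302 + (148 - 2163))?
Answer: 5114/2287 ≈ 2.2361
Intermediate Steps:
(2049 + 3065)/(4302 + (148 - 2163)) = 5114/(4302 - 2015) = 5114/2287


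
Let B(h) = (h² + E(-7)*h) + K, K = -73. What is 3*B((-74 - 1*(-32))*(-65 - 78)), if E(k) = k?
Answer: 108089763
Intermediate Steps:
B(h) = -73 + h² - 7*h (B(h) = (h² - 7*h) - 73 = -73 + h² - 7*h)
3*B((-74 - 1*(-32))*(-65 - 78)) = 3*(-73 + ((-74 - 1*(-32))*(-65 - 78))² - 7*(-74 - 1*(-32))*(-65 - 78)) = 3*(-73 + ((-74 + 32)*(-143))² - 7*(-74 + 32)*(-143)) = 3*(-73 + (-42*(-143))² - (-294)*(-143)) = 3*(-73 + 6006² - 7*6006) = 3*(-73 + 36072036 - 42042) = 3*36029921 = 108089763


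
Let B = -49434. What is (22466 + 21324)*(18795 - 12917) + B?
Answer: 257348186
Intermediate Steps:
(22466 + 21324)*(18795 - 12917) + B = (22466 + 21324)*(18795 - 12917) - 49434 = 43790*5878 - 49434 = 257397620 - 49434 = 257348186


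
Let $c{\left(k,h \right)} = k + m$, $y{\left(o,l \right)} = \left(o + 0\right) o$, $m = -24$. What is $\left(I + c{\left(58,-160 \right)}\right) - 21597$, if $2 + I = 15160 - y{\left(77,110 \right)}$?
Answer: $-12334$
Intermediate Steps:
$y{\left(o,l \right)} = o^{2}$ ($y{\left(o,l \right)} = o o = o^{2}$)
$c{\left(k,h \right)} = -24 + k$ ($c{\left(k,h \right)} = k - 24 = -24 + k$)
$I = 9229$ ($I = -2 + \left(15160 - 77^{2}\right) = -2 + \left(15160 - 5929\right) = -2 + 9231 = 9229$)
$\left(I + c{\left(58,-160 \right)}\right) - 21597 = \left(9229 + \left(-24 + 58\right)\right) - 21597 = \left(9229 + 34\right) - 21597 = 9263 - 21597 = -12334$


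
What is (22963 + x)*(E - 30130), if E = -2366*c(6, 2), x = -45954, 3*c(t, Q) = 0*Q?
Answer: 692718830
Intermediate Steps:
c(t, Q) = 0 (c(t, Q) = (0*Q)/3 = (⅓)*0 = 0)
E = 0 (E = -2366*0 = 0)
(22963 + x)*(E - 30130) = (22963 - 45954)*(0 - 30130) = -22991*(-30130) = 692718830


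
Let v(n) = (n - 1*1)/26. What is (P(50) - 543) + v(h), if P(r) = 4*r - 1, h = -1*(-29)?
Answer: -4458/13 ≈ -342.92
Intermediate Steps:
h = 29
P(r) = -1 + 4*r
v(n) = -1/26 + n/26 (v(n) = (n - 1)*(1/26) = (-1 + n)*(1/26) = -1/26 + n/26)
(P(50) - 543) + v(h) = ((-1 + 4*50) - 543) + (-1/26 + (1/26)*29) = ((-1 + 200) - 543) + (-1/26 + 29/26) = (199 - 543) + 14/13 = -344 + 14/13 = -4458/13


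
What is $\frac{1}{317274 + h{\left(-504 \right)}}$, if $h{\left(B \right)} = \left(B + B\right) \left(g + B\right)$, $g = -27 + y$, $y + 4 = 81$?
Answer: $\frac{1}{774906} \approx 1.2905 \cdot 10^{-6}$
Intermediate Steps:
$y = 77$ ($y = -4 + 81 = 77$)
$g = 50$ ($g = -27 + 77 = 50$)
$h{\left(B \right)} = 2 B \left(50 + B\right)$ ($h{\left(B \right)} = \left(B + B\right) \left(50 + B\right) = 2 B \left(50 + B\right)$)
$\frac{1}{317274 + h{\left(-504 \right)}} = \frac{1}{317274 + 2 \left(-504\right) \left(50 - 504\right)} = \frac{1}{317274 + 2 \left(-504\right) \left(-454\right)} = \frac{1}{317274 + 457632} = \frac{1}{774906}$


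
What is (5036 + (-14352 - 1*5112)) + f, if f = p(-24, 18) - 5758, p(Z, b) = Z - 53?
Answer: -20263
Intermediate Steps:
p(Z, b) = -53 + Z
f = -5835 (f = (-53 - 24) - 5758 = -77 - 5758 = -5835)
(5036 + (-14352 - 1*5112)) + f = (5036 + (-14352 - 1*5112)) - 5835 = (5036 + (-14352 - 5112)) - 5835 = (5036 - 19464) - 5835 = -14428 - 5835 = -20263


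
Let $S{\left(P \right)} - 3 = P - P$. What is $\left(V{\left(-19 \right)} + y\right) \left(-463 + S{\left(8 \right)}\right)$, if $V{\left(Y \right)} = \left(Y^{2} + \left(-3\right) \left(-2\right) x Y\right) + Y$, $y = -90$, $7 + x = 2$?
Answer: $-378120$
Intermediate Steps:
$x = -5$ ($x = -7 + 2 = -5$)
$S{\left(P \right)} = 3$ ($S{\left(P \right)} = 3 + \left(P - P\right) = 3 + 0 = 3$)
$V{\left(Y \right)} = Y^{2} - 29 Y$ ($V{\left(Y \right)} = \left(Y^{2} + \left(-3\right) \left(-2\right) \left(-5\right) Y\right) + Y = \left(Y^{2} + 6 \left(-5\right) Y\right) + Y = \left(Y^{2} - 30 Y\right) + Y = Y^{2} - 29 Y$)
$\left(V{\left(-19 \right)} + y\right) \left(-463 + S{\left(8 \right)}\right) = \left(- 19 \left(-29 - 19\right) - 90\right) \left(-463 + 3\right) = \left(\left(-19\right) \left(-48\right) - 90\right) \left(-460\right) = \left(912 - 90\right) \left(-460\right) = 822 \left(-460\right) = -378120$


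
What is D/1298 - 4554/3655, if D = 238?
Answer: -2520601/2372095 ≈ -1.0626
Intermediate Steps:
D/1298 - 4554/3655 = 238/1298 - 4554/3655 = 238*(1/1298) - 4554*1/3655 = 119/649 - 4554/3655 = -2520601/2372095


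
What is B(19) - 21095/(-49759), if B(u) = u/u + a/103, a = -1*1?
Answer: 7248203/5125177 ≈ 1.4142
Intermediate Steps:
a = -1
B(u) = 102/103 (B(u) = u/u - 1/103 = 1 - 1*1/103 = 1 - 1/103 = 102/103)
B(19) - 21095/(-49759) = 102/103 - 21095/(-49759) = 102/103 - 21095*(-1)/49759 = 102/103 - 1*(-21095/49759) = 102/103 + 21095/49759 = 7248203/5125177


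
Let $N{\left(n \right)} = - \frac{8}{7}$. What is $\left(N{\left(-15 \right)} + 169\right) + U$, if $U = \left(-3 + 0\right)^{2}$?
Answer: $\frac{1238}{7} \approx 176.86$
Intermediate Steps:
$N{\left(n \right)} = - \frac{8}{7}$ ($N{\left(n \right)} = \left(-8\right) \frac{1}{7} = - \frac{8}{7}$)
$U = 9$ ($U = \left(-3\right)^{2} = 9$)
$\left(N{\left(-15 \right)} + 169\right) + U = \left(- \frac{8}{7} + 169\right) + 9 = \frac{1175}{7} + 9 = \frac{1238}{7}$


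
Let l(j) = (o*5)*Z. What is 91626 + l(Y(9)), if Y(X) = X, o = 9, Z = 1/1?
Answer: 91671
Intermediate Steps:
Z = 1
l(j) = 45 (l(j) = (9*5)*1 = 45*1 = 45)
91626 + l(Y(9)) = 91626 + 45 = 91671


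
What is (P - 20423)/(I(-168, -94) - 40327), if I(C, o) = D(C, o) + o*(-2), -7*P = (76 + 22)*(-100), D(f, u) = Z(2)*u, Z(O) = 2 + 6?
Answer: 19023/40891 ≈ 0.46521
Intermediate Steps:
Z(O) = 8
D(f, u) = 8*u
P = 1400 (P = -(76 + 22)*(-100)/7 = -14*(-100) = -⅐*(-9800) = 1400)
I(C, o) = 6*o (I(C, o) = 8*o + o*(-2) = 8*o - 2*o = 6*o)
(P - 20423)/(I(-168, -94) - 40327) = (1400 - 20423)/(6*(-94) - 40327) = -19023/(-564 - 40327) = -19023/(-40891) = -19023*(-1/40891) = 19023/40891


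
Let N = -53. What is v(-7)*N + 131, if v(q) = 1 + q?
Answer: 449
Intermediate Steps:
v(-7)*N + 131 = (1 - 7)*(-53) + 131 = -6*(-53) + 131 = 318 + 131 = 449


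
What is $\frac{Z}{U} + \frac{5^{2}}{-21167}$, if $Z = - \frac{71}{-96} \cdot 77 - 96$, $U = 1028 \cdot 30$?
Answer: $- \frac{153371083}{62667866880} \approx -0.0024474$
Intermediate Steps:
$U = 30840$
$Z = - \frac{3749}{96}$ ($Z = \left(-71\right) \left(- \frac{1}{96}\right) 77 - 96 = \frac{71}{96} \cdot 77 - 96 = \frac{5467}{96} - 96 = - \frac{3749}{96} \approx -39.052$)
$\frac{Z}{U} + \frac{5^{2}}{-21167} = - \frac{3749}{96 \cdot 30840} + \frac{5^{2}}{-21167} = \left(- \frac{3749}{96}\right) \frac{1}{30840} + 25 \left(- \frac{1}{21167}\right) = - \frac{3749}{2960640} - \frac{25}{21167} = - \frac{153371083}{62667866880}$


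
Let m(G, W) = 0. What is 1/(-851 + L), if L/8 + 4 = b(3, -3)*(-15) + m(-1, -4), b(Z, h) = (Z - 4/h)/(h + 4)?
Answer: -1/1403 ≈ -0.00071276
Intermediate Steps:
b(Z, h) = (Z - 4/h)/(4 + h)
L = -552 (L = -32 + 8*(((-4 + 3*(-3))/((-3)*(4 - 3)))*(-15) + 0) = -32 + 8*(-⅓*(-4 - 9)/1*(-15) + 0) = -32 + 8*(-⅓*1*(-13)*(-15) + 0) = -32 + 8*((13/3)*(-15) + 0) = -32 + 8*(-65 + 0) = -32 + 8*(-65) = -32 - 520 = -552)
1/(-851 + L) = 1/(-851 - 552) = 1/(-1403) = -1/1403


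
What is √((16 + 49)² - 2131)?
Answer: √2094 ≈ 45.760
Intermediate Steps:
√((16 + 49)² - 2131) = √(65² - 2131) = √(4225 - 2131) = √2094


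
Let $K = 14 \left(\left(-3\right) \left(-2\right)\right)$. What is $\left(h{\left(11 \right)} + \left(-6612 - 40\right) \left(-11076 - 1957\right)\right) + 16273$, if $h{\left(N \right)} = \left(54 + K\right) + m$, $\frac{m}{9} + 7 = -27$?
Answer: $86711621$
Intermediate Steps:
$K = 84$ ($K = 14 \cdot 6 = 84$)
$m = -306$ ($m = -63 + 9 \left(-27\right) = -63 - 243 = -306$)
$h{\left(N \right)} = -168$ ($h{\left(N \right)} = \left(54 + 84\right) - 306 = 138 - 306 = -168$)
$\left(h{\left(11 \right)} + \left(-6612 - 40\right) \left(-11076 - 1957\right)\right) + 16273 = \left(-168 + \left(-6612 - 40\right) \left(-11076 - 1957\right)\right) + 16273 = \left(-168 - -86695516\right) + 16273 = \left(-168 + 86695516\right) + 16273 = 86695348 + 16273 = 86711621$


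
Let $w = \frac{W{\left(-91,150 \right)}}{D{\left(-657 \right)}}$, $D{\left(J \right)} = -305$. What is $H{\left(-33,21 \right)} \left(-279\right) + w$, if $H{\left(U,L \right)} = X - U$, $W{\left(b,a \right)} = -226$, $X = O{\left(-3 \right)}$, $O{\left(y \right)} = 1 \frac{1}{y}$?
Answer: $- \frac{2779544}{305} \approx -9113.3$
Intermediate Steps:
$O{\left(y \right)} = \frac{1}{y}$
$X = - \frac{1}{3}$ ($X = \frac{1}{-3} = - \frac{1}{3} \approx -0.33333$)
$H{\left(U,L \right)} = - \frac{1}{3} - U$
$w = \frac{226}{305}$ ($w = - \frac{226}{-305} = \left(-226\right) \left(- \frac{1}{305}\right) = \frac{226}{305} \approx 0.74098$)
$H{\left(-33,21 \right)} \left(-279\right) + w = \left(- \frac{1}{3} - -33\right) \left(-279\right) + \frac{226}{305} = \left(- \frac{1}{3} + 33\right) \left(-279\right) + \frac{226}{305} = \frac{98}{3} \left(-279\right) + \frac{226}{305} = -9114 + \frac{226}{305} = - \frac{2779544}{305}$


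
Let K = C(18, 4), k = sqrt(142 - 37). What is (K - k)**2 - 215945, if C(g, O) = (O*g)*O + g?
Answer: -215945 + (306 - sqrt(105))**2 ≈ -1.2848e+5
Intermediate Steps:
k = sqrt(105) ≈ 10.247
C(g, O) = g + g*O**2 (C(g, O) = g*O**2 + g = g + g*O**2)
K = 306 (K = 18*(1 + 4**2) = 18*(1 + 16) = 18*17 = 306)
(K - k)**2 - 215945 = (306 - sqrt(105))**2 - 215945 = -215945 + (306 - sqrt(105))**2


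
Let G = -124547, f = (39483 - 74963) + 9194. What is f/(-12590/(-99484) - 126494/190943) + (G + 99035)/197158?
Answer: 24611311145967486936/501774834946177 ≈ 49049.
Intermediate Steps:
f = -26286 (f = -35480 + 9194 = -26286)
f/(-12590/(-99484) - 126494/190943) + (G + 99035)/197158 = -26286/(-12590/(-99484) - 126494/190943) + (-124547 + 99035)/197158 = -26286/(-12590*(-1/99484) - 126494*1/190943) - 25512*1/197158 = -26286/(6295/49742 - 126494/190943) - 12756/98579 = -26286/(-5090078363/9497886706) - 12756/98579 = -26286*(-9497886706/5090078363) - 12756/98579 = 249661449953916/5090078363 - 12756/98579 = 24611311145967486936/501774834946177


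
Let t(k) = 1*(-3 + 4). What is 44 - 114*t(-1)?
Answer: -70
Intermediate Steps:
t(k) = 1 (t(k) = 1*1 = 1)
44 - 114*t(-1) = 44 - 114*1 = 44 - 114 = -70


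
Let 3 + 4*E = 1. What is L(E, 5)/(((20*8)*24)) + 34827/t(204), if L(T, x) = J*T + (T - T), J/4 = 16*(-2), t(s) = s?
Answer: 43538/255 ≈ 170.74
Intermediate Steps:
E = -½ (E = -¾ + (¼)*1 = -¾ + ¼ = -½ ≈ -0.50000)
J = -128 (J = 4*(16*(-2)) = 4*(-32) = -128)
L(T, x) = -128*T (L(T, x) = -128*T + (T - T) = -128*T + 0 = -128*T)
L(E, 5)/(((20*8)*24)) + 34827/t(204) = (-128*(-½))/(((20*8)*24)) + 34827/204 = 64/((160*24)) + 34827*(1/204) = 64/3840 + 11609/68 = 64*(1/3840) + 11609/68 = 1/60 + 11609/68 = 43538/255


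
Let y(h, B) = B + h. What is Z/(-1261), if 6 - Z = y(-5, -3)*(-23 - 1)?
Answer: 186/1261 ≈ 0.14750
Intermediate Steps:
Z = -186 (Z = 6 - (-3 - 5)*(-23 - 1) = 6 - (-8)*(-24) = 6 - 1*192 = 6 - 192 = -186)
Z/(-1261) = -186/(-1261) = -186*(-1/1261) = 186/1261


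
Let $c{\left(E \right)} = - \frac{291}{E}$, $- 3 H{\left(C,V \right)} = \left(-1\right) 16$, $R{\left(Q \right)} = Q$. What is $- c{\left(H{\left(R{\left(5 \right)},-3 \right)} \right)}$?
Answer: $\frac{873}{16} \approx 54.563$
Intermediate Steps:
$H{\left(C,V \right)} = \frac{16}{3}$ ($H{\left(C,V \right)} = - \frac{\left(-1\right) 16}{3} = \left(- \frac{1}{3}\right) \left(-16\right) = \frac{16}{3}$)
$- c{\left(H{\left(R{\left(5 \right)},-3 \right)} \right)} = - \frac{-291}{\frac{16}{3}} = - \frac{\left(-291\right) 3}{16} = \left(-1\right) \left(- \frac{873}{16}\right) = \frac{873}{16}$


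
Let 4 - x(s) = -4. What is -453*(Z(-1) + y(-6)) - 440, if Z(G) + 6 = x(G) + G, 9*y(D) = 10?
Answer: -4189/3 ≈ -1396.3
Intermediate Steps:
y(D) = 10/9 (y(D) = (⅑)*10 = 10/9)
x(s) = 8 (x(s) = 4 - 1*(-4) = 4 + 4 = 8)
Z(G) = 2 + G (Z(G) = -6 + (8 + G) = 2 + G)
-453*(Z(-1) + y(-6)) - 440 = -453*((2 - 1) + 10/9) - 440 = -453*(1 + 10/9) - 440 = -453*19/9 - 440 = -2869/3 - 440 = -4189/3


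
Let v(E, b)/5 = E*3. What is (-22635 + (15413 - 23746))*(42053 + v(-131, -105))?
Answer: -1241445184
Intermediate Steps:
v(E, b) = 15*E (v(E, b) = 5*(E*3) = 5*(3*E) = 15*E)
(-22635 + (15413 - 23746))*(42053 + v(-131, -105)) = (-22635 + (15413 - 23746))*(42053 + 15*(-131)) = (-22635 - 8333)*(42053 - 1965) = -30968*40088 = -1241445184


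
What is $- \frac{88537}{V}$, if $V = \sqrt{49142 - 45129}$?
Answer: $- \frac{88537 \sqrt{4013}}{4013} \approx -1397.6$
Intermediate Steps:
$V = \sqrt{4013} \approx 63.348$
$- \frac{88537}{V} = - \frac{88537}{\sqrt{4013}} = - 88537 \frac{\sqrt{4013}}{4013} = - \frac{88537 \sqrt{4013}}{4013}$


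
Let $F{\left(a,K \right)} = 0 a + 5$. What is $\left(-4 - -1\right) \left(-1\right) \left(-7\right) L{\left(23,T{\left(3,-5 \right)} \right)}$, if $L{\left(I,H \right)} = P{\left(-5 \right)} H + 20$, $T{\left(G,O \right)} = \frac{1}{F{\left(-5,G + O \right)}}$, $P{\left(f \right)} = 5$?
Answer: $-441$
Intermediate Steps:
$F{\left(a,K \right)} = 5$ ($F{\left(a,K \right)} = 0 + 5 = 5$)
$T{\left(G,O \right)} = \frac{1}{5}$
$L{\left(I,H \right)} = 20 + 5 H$ ($L{\left(I,H \right)} = 5 H + 20 = 20 + 5 H$)
$\left(-4 - -1\right) \left(-1\right) \left(-7\right) L{\left(23,T{\left(3,-5 \right)} \right)} = \left(-4 - -1\right) \left(-1\right) \left(-7\right) \left(20 + 5 \cdot \frac{1}{5}\right) = \left(-4 + 1\right) \left(-1\right) \left(-7\right) \left(20 + 1\right) = \left(-3\right) \left(-1\right) \left(-7\right) 21 = 3 \left(-7\right) 21 = \left(-21\right) 21 = -441$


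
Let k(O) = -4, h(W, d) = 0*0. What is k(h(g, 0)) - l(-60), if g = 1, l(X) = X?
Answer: 56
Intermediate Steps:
h(W, d) = 0
k(h(g, 0)) - l(-60) = -4 - 1*(-60) = -4 + 60 = 56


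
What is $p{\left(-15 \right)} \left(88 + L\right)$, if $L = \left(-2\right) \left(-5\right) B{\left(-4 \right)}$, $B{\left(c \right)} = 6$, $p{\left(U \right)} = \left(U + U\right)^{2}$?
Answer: $133200$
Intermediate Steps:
$p{\left(U \right)} = 4 U^{2}$ ($p{\left(U \right)} = \left(2 U\right)^{2} = 4 U^{2}$)
$L = 60$ ($L = \left(-2\right) \left(-5\right) 6 = 10 \cdot 6 = 60$)
$p{\left(-15 \right)} \left(88 + L\right) = 4 \left(-15\right)^{2} \left(88 + 60\right) = 4 \cdot 225 \cdot 148 = 900 \cdot 148 = 133200$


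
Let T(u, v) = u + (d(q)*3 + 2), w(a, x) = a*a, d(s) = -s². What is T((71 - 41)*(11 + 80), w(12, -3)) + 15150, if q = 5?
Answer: 17807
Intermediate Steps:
w(a, x) = a²
T(u, v) = -73 + u (T(u, v) = u + (-1*5²*3 + 2) = u + (-1*25*3 + 2) = u + (-25*3 + 2) = u + (-75 + 2) = u - 73 = -73 + u)
T((71 - 41)*(11 + 80), w(12, -3)) + 15150 = (-73 + (71 - 41)*(11 + 80)) + 15150 = (-73 + 30*91) + 15150 = (-73 + 2730) + 15150 = 2657 + 15150 = 17807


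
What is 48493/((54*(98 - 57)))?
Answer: 48493/2214 ≈ 21.903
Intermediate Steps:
48493/((54*(98 - 57))) = 48493/((54*41)) = 48493/2214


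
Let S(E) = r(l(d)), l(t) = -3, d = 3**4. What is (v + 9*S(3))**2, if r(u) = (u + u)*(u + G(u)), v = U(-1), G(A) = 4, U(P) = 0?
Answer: 2916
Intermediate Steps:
d = 81
v = 0
r(u) = 2*u*(4 + u) (r(u) = (u + u)*(u + 4) = (2*u)*(4 + u) = 2*u*(4 + u))
S(E) = -6 (S(E) = 2*(-3)*(4 - 3) = 2*(-3)*1 = -6)
(v + 9*S(3))**2 = (0 + 9*(-6))**2 = (0 - 54)**2 = (-54)**2 = 2916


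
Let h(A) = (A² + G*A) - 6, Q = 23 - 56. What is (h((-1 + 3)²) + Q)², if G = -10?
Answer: 3969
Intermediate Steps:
Q = -33
h(A) = -6 + A² - 10*A (h(A) = (A² - 10*A) - 6 = -6 + A² - 10*A)
(h((-1 + 3)²) + Q)² = ((-6 + ((-1 + 3)²)² - 10*(-1 + 3)²) - 33)² = ((-6 + (2²)² - 10*2²) - 33)² = ((-6 + 4² - 10*4) - 33)² = ((-6 + 16 - 40) - 33)² = (-30 - 33)² = (-63)² = 3969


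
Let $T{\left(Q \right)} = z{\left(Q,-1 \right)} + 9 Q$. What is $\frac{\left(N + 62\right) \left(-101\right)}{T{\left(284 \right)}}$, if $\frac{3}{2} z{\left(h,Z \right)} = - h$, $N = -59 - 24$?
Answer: $\frac{6363}{7100} \approx 0.8962$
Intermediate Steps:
$N = -83$ ($N = -59 - 24 = -83$)
$z{\left(h,Z \right)} = - \frac{2 h}{3}$ ($z{\left(h,Z \right)} = \frac{2 \left(- h\right)}{3} = - \frac{2 h}{3}$)
$T{\left(Q \right)} = \frac{25 Q}{3}$ ($T{\left(Q \right)} = - \frac{2 Q}{3} + 9 Q = \frac{25 Q}{3}$)
$\frac{\left(N + 62\right) \left(-101\right)}{T{\left(284 \right)}} = \frac{\left(-83 + 62\right) \left(-101\right)}{\frac{25}{3} \cdot 284} = \frac{\left(-21\right) \left(-101\right)}{\frac{7100}{3}} = 2121 \cdot \frac{3}{7100} = \frac{6363}{7100}$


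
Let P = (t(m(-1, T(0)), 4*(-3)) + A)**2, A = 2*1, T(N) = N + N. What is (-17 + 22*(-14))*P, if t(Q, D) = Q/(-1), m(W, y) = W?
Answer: -2925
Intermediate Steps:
T(N) = 2*N
t(Q, D) = -Q (t(Q, D) = Q*(-1) = -Q)
A = 2
P = 9 (P = (-1*(-1) + 2)**2 = (1 + 2)**2 = 3**2 = 9)
(-17 + 22*(-14))*P = (-17 + 22*(-14))*9 = (-17 - 308)*9 = -325*9 = -2925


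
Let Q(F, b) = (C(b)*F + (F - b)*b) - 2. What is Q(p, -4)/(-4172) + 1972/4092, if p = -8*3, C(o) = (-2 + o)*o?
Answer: 1283125/2133978 ≈ 0.60128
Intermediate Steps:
C(o) = o*(-2 + o)
p = -24
Q(F, b) = -2 + b*(F - b) + F*b*(-2 + b) (Q(F, b) = ((b*(-2 + b))*F + (F - b)*b) - 2 = (F*b*(-2 + b) + b*(F - b)) - 2 = (b*(F - b) + F*b*(-2 + b)) - 2 = -2 + b*(F - b) + F*b*(-2 + b))
Q(p, -4)/(-4172) + 1972/4092 = (-2 - 1*(-4)² - 24*(-4)² - 1*(-24)*(-4))/(-4172) + 1972/4092 = (-2 - 1*16 - 24*16 - 96)*(-1/4172) + 1972*(1/4092) = (-2 - 16 - 384 - 96)*(-1/4172) + 493/1023 = -498*(-1/4172) + 493/1023 = 249/2086 + 493/1023 = 1283125/2133978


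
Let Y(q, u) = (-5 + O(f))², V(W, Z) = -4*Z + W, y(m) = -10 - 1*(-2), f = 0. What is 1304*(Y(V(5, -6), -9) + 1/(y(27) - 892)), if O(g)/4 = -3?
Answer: 84792274/225 ≈ 3.7685e+5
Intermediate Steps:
O(g) = -12 (O(g) = 4*(-3) = -12)
y(m) = -8 (y(m) = -10 + 2 = -8)
V(W, Z) = W - 4*Z
Y(q, u) = 289 (Y(q, u) = (-5 - 12)² = (-17)² = 289)
1304*(Y(V(5, -6), -9) + 1/(y(27) - 892)) = 1304*(289 + 1/(-8 - 892)) = 1304*(289 + 1/(-900)) = 1304*(289 - 1/900) = 1304*(260099/900) = 84792274/225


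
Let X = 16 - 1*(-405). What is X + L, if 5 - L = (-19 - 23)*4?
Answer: 594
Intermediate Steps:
X = 421 (X = 16 + 405 = 421)
L = 173 (L = 5 - (-19 - 23)*4 = 5 - (-42)*4 = 5 - 1*(-168) = 5 + 168 = 173)
X + L = 421 + 173 = 594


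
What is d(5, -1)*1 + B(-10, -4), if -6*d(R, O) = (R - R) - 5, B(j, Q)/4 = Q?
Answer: -91/6 ≈ -15.167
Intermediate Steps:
B(j, Q) = 4*Q
d(R, O) = 5/6 (d(R, O) = -((R - R) - 5)/6 = -(0 - 5)/6 = -1/6*(-5) = 5/6)
d(5, -1)*1 + B(-10, -4) = (5/6)*1 + 4*(-4) = 5/6 - 16 = -91/6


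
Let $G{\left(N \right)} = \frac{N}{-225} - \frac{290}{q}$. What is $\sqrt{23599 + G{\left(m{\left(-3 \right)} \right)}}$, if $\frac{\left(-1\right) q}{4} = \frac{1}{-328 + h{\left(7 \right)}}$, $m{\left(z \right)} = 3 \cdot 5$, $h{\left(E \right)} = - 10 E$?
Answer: $\frac{7 i \sqrt{24135}}{15} \approx 72.499 i$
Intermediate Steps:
$m{\left(z \right)} = 15$
$q = \frac{2}{199}$ ($q = - \frac{4}{-328 - 70} = - \frac{4}{-398} = \left(-4\right) \left(- \frac{1}{398}\right) = \frac{2}{199} \approx 0.01005$)
$G{\left(N \right)} = -28855 - \frac{N}{225}$ ($G{\left(N \right)} = \frac{N}{-225} - \frac{290}{\frac{2}{199}} = N \left(- \frac{1}{225}\right) - 28855 = - \frac{N}{225} - 28855 = -28855 - \frac{N}{225}$)
$\sqrt{23599 + G{\left(m{\left(-3 \right)} \right)}} = \sqrt{23599 - \frac{432826}{15}} = \sqrt{- \frac{78841}{15}} = \frac{7 i \sqrt{24135}}{15}$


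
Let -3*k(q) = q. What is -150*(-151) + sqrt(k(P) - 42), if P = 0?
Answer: 22650 + I*sqrt(42) ≈ 22650.0 + 6.4807*I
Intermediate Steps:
k(q) = -q/3
-150*(-151) + sqrt(k(P) - 42) = -150*(-151) + sqrt(-1/3*0 - 42) = 22650 + sqrt(0 - 42) = 22650 + sqrt(-42) = 22650 + I*sqrt(42)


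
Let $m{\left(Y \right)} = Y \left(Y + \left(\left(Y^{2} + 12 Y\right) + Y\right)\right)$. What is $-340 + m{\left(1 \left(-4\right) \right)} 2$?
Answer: $-20$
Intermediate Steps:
$m{\left(Y \right)} = Y \left(Y^{2} + 14 Y\right)$ ($m{\left(Y \right)} = Y \left(Y + \left(Y^{2} + 13 Y\right)\right) = Y \left(Y^{2} + 14 Y\right)$)
$-340 + m{\left(1 \left(-4\right) \right)} 2 = -340 + \left(1 \left(-4\right)\right)^{2} \left(14 + 1 \left(-4\right)\right) 2 = -340 + \left(-4\right)^{2} \left(14 - 4\right) 2 = -340 + 16 \cdot 10 \cdot 2 = -340 + 160 \cdot 2 = -340 + 320 = -20$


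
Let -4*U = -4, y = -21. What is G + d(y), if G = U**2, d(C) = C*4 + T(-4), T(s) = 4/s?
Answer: -84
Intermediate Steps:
U = 1 (U = -1/4*(-4) = 1)
d(C) = -1 + 4*C (d(C) = C*4 + 4/(-4) = 4*C + 4*(-1/4) = 4*C - 1 = -1 + 4*C)
G = 1 (G = 1**2 = 1)
G + d(y) = 1 + (-1 + 4*(-21)) = 1 + (-1 - 84) = 1 - 85 = -84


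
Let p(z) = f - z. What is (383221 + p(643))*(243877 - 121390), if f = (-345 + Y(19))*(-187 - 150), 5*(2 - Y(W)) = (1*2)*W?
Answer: 306664700037/5 ≈ 6.1333e+10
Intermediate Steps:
Y(W) = 2 - 2*W/5 (Y(W) = 2 - 1*2*W/5 = 2 - 2*W/5)
f = 590761/5 (f = (-345 + (2 - ⅖*19))*(-187 - 150) = (-345 + (2 - 38/5))*(-337) = (-345 - 28/5)*(-337) = -1753/5*(-337) = 590761/5 ≈ 1.1815e+5)
p(z) = 590761/5 - z
(383221 + p(643))*(243877 - 121390) = (383221 + (590761/5 - 1*643))*(243877 - 121390) = (383221 + (590761/5 - 643))*122487 = (383221 + 587546/5)*122487 = (2503651/5)*122487 = 306664700037/5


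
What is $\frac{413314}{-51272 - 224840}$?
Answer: $- \frac{206657}{138056} \approx -1.4969$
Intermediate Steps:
$\frac{413314}{-51272 - 224840} = \frac{413314}{-276112} = 413314 \left(- \frac{1}{276112}\right) = - \frac{206657}{138056}$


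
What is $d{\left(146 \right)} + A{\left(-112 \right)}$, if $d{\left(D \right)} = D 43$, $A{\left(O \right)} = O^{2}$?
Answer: $18822$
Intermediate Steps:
$d{\left(D \right)} = 43 D$
$d{\left(146 \right)} + A{\left(-112 \right)} = 43 \cdot 146 + \left(-112\right)^{2} = 6278 + 12544 = 18822$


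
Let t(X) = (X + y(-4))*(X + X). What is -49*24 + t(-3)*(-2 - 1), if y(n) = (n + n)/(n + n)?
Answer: -1212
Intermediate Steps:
y(n) = 1 (y(n) = (2*n)/((2*n)) = (2*n)*(1/(2*n)) = 1)
t(X) = 2*X*(1 + X) (t(X) = (X + 1)*(X + X) = (1 + X)*(2*X) = 2*X*(1 + X))
-49*24 + t(-3)*(-2 - 1) = -49*24 + (2*(-3)*(1 - 3))*(-2 - 1) = -1176 + (2*(-3)*(-2))*(-3) = -1176 + 12*(-3) = -1176 - 36 = -1212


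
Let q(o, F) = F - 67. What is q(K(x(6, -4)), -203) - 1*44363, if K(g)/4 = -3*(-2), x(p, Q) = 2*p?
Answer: -44633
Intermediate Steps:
K(g) = 24 (K(g) = 4*(-3*(-2)) = 4*6 = 24)
q(o, F) = -67 + F
q(K(x(6, -4)), -203) - 1*44363 = (-67 - 203) - 1*44363 = -270 - 44363 = -44633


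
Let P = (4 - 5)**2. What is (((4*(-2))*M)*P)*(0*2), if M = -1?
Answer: 0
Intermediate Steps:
P = 1 (P = (-1)**2 = 1)
(((4*(-2))*M)*P)*(0*2) = (((4*(-2))*(-1))*1)*(0*2) = (-8*(-1)*1)*0 = (8*1)*0 = 8*0 = 0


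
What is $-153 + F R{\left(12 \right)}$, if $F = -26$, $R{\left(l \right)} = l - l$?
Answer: $-153$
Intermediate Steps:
$R{\left(l \right)} = 0$
$-153 + F R{\left(12 \right)} = -153 - 0 = -153 + 0 = -153$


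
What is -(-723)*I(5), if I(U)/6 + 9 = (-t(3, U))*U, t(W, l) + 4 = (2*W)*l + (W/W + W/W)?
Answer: -646362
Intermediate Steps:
t(W, l) = -2 + 2*W*l (t(W, l) = -4 + ((2*W)*l + (W/W + W/W)) = -4 + (2*W*l + (1 + 1)) = -4 + (2*W*l + 2) = -4 + (2 + 2*W*l) = -2 + 2*W*l)
I(U) = -54 + 6*U*(2 - 6*U) (I(U) = -54 + 6*((-(-2 + 2*3*U))*U) = -54 + 6*((-(-2 + 6*U))*U) = -54 + 6*((2 - 6*U)*U) = -54 + 6*(U*(2 - 6*U)) = -54 + 6*U*(2 - 6*U))
-(-723)*I(5) = -(-723)*(-54 - 36*5**2 + 12*5) = -(-723)*(-54 - 36*25 + 60) = -(-723)*(-54 - 900 + 60) = -(-723)*(-894) = -1*646362 = -646362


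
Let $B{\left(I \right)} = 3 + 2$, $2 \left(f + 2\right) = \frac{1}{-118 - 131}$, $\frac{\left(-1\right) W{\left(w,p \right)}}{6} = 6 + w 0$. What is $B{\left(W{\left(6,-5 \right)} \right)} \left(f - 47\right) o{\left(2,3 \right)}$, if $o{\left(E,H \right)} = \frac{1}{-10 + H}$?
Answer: $\frac{122015}{3486} \approx 35.001$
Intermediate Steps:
$W{\left(w,p \right)} = -36$ ($W{\left(w,p \right)} = - 6 \left(6 + w 0\right) = - 6 \left(6 + 0\right) = \left(-6\right) 6 = -36$)
$f = - \frac{997}{498}$ ($f = -2 + \frac{1}{2 \left(-118 - 131\right)} = -2 + \frac{1}{2 \left(-249\right)} = -2 + \frac{1}{2} \left(- \frac{1}{249}\right) = -2 - \frac{1}{498} = - \frac{997}{498} \approx -2.002$)
$B{\left(I \right)} = 5$
$B{\left(W{\left(6,-5 \right)} \right)} \left(f - 47\right) o{\left(2,3 \right)} = 5 \frac{- \frac{997}{498} - 47}{-10 + 3} = 5 \left(- \frac{24403}{498 \left(-7\right)}\right) = 5 \left(\left(- \frac{24403}{498}\right) \left(- \frac{1}{7}\right)\right) = 5 \cdot \frac{24403}{3486} = \frac{122015}{3486}$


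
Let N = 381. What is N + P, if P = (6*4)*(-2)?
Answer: 333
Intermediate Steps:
P = -48 (P = 24*(-2) = -48)
N + P = 381 - 48 = 333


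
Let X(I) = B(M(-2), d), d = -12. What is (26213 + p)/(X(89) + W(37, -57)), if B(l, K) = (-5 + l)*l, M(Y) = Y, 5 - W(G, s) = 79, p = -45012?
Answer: 18799/60 ≈ 313.32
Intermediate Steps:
W(G, s) = -74 (W(G, s) = 5 - 1*79 = 5 - 79 = -74)
B(l, K) = l*(-5 + l)
X(I) = 14 (X(I) = -2*(-5 - 2) = -2*(-7) = 14)
(26213 + p)/(X(89) + W(37, -57)) = (26213 - 45012)/(14 - 74) = -18799/(-60) = -18799*(-1/60) = 18799/60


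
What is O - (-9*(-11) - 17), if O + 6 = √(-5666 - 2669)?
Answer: -88 + I*√8335 ≈ -88.0 + 91.296*I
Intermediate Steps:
O = -6 + I*√8335 (O = -6 + √(-5666 - 2669) = -6 + √(-8335) = -6 + I*√8335 ≈ -6.0 + 91.296*I)
O - (-9*(-11) - 17) = (-6 + I*√8335) - (-9*(-11) - 17) = (-6 + I*√8335) - (99 - 17) = (-6 + I*√8335) - 1*82 = (-6 + I*√8335) - 82 = -88 + I*√8335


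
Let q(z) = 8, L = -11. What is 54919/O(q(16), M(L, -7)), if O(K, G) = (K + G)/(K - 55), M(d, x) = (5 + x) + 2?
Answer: -2581193/8 ≈ -3.2265e+5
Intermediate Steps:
M(d, x) = 7 + x
O(K, G) = (G + K)/(-55 + K)
54919/O(q(16), M(L, -7)) = 54919/((((7 - 7) + 8)/(-55 + 8))) = 54919/(((0 + 8)/(-47))) = 54919/((-1/47*8)) = 54919/(-8/47) = 54919*(-47/8) = -2581193/8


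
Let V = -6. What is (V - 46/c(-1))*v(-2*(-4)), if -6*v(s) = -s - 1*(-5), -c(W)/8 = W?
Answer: -47/8 ≈ -5.8750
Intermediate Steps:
c(W) = -8*W
v(s) = -5/6 + s/6 (v(s) = -(-s - 1*(-5))/6 = -(-s + 5)/6 = -(5 - s)/6 = -5/6 + s/6)
(V - 46/c(-1))*v(-2*(-4)) = (-6 - 46/((-8*(-1))))*(-5/6 + (-2*(-4))/6) = (-6 - 46/8)*(-5/6 + (1/6)*8) = (-6 - 46*1/8)*(-5/6 + 4/3) = (-6 - 23/4)*(1/2) = -47/4*1/2 = -47/8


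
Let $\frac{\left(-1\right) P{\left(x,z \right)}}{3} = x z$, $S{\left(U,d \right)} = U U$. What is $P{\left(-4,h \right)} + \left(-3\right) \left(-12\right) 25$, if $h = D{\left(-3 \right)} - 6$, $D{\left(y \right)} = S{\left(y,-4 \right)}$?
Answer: $936$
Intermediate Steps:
$S{\left(U,d \right)} = U^{2}$
$D{\left(y \right)} = y^{2}$
$h = 3$ ($h = \left(-3\right)^{2} - 6 = 9 - 6 = 3$)
$P{\left(x,z \right)} = - 3 x z$
$P{\left(-4,h \right)} + \left(-3\right) \left(-12\right) 25 = \left(-3\right) \left(-4\right) 3 + \left(-3\right) \left(-12\right) 25 = 36 + 36 \cdot 25 = 36 + 900 = 936$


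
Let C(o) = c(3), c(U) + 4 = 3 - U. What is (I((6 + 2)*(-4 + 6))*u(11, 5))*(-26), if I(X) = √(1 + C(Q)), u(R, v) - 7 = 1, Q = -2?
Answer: -208*I*√3 ≈ -360.27*I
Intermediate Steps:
c(U) = -1 - U (c(U) = -4 + (3 - U) = -1 - U)
u(R, v) = 8 (u(R, v) = 7 + 1 = 8)
C(o) = -4 (C(o) = -1 - 1*3 = -1 - 3 = -4)
I(X) = I*√3 (I(X) = √(1 - 4) = √(-3) = I*√3)
(I((6 + 2)*(-4 + 6))*u(11, 5))*(-26) = ((I*√3)*8)*(-26) = (8*I*√3)*(-26) = -208*I*√3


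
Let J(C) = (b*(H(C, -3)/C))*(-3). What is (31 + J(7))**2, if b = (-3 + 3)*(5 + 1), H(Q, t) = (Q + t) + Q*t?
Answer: 961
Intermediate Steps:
H(Q, t) = Q + t + Q*t
b = 0 (b = 0*6 = 0)
J(C) = 0 (J(C) = (0*((C - 3 + C*(-3))/C))*(-3) = (0*((C - 3 - 3*C)/C))*(-3) = (0*((-3 - 2*C)/C))*(-3) = 0*(-3) = 0)
(31 + J(7))**2 = (31 + 0)**2 = 31**2 = 961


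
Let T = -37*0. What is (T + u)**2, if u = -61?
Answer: 3721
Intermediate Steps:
T = 0
(T + u)**2 = (0 - 61)**2 = (-61)**2 = 3721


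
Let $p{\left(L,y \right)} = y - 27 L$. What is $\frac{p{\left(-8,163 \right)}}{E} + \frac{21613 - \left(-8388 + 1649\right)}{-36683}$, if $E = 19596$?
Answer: $- \frac{541682935}{718840068} \approx -0.75355$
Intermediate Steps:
$\frac{p{\left(-8,163 \right)}}{E} + \frac{21613 - \left(-8388 + 1649\right)}{-36683} = \frac{163 - -216}{19596} + \frac{21613 - \left(-8388 + 1649\right)}{-36683} = \left(163 + 216\right) \frac{1}{19596} + \left(21613 - -6739\right) \left(- \frac{1}{36683}\right) = 379 \cdot \frac{1}{19596} + \left(21613 + 6739\right) \left(- \frac{1}{36683}\right) = \frac{379}{19596} + 28352 \left(- \frac{1}{36683}\right) = \frac{379}{19596} - \frac{28352}{36683} = - \frac{541682935}{718840068}$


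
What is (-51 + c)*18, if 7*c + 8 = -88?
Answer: -8154/7 ≈ -1164.9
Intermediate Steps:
c = -96/7 (c = -8/7 + (⅐)*(-88) = -8/7 - 88/7 = -96/7 ≈ -13.714)
(-51 + c)*18 = (-51 - 96/7)*18 = -453/7*18 = -8154/7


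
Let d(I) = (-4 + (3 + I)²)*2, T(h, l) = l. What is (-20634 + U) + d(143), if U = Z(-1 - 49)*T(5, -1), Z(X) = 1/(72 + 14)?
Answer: 1891139/86 ≈ 21990.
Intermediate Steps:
Z(X) = 1/86
U = -1/86 (U = (1/86)*(-1) = -1/86 ≈ -0.011628)
d(I) = -8 + 2*(3 + I)²
(-20634 + U) + d(143) = (-20634 - 1/86) + (-8 + 2*(3 + 143)²) = -1774525/86 + (-8 + 2*146²) = -1774525/86 + (-8 + 2*21316) = -1774525/86 + (-8 + 42632) = -1774525/86 + 42624 = 1891139/86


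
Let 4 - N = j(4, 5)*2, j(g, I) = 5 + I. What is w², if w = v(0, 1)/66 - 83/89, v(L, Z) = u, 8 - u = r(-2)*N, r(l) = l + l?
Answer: 27363361/8625969 ≈ 3.1722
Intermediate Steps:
r(l) = 2*l
N = -16 (N = 4 - (5 + 5)*2 = 4 - 10*2 = 4 - 1*20 = 4 - 20 = -16)
u = -56 (u = 8 - 2*(-2)*(-16) = 8 - (-4)*(-16) = 8 - 1*64 = 8 - 64 = -56)
v(L, Z) = -56
w = -5231/2937 (w = -56/66 - 83/89 = -56*1/66 - 83*1/89 = -28/33 - 83/89 = -5231/2937 ≈ -1.7811)
w² = (-5231/2937)² = 27363361/8625969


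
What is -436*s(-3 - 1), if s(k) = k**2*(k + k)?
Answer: 55808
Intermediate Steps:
s(k) = 2*k**3 (s(k) = k**2*(2*k) = 2*k**3)
-436*s(-3 - 1) = -872*(-3 - 1)**3 = -872*(-4)**3 = -872*(-64) = -436*(-128) = 55808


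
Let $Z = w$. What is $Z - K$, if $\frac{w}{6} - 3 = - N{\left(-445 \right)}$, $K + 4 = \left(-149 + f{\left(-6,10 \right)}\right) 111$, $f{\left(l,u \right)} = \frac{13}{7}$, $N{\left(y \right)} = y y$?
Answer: $- \frac{8202566}{7} \approx -1.1718 \cdot 10^{6}$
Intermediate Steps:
$N{\left(y \right)} = y^{2}$
$f{\left(l,u \right)} = \frac{13}{7}$ ($f{\left(l,u \right)} = 13 \cdot \frac{1}{7} = \frac{13}{7}$)
$K = - \frac{114358}{7}$ ($K = -4 + \left(-149 + \frac{13}{7}\right) 111 = -4 - \frac{114330}{7} = - \frac{114358}{7} \approx -16337.0$)
$w = -1188132$ ($w = 18 + 6 \left(- \left(-445\right)^{2}\right) = 18 + 6 \left(\left(-1\right) 198025\right) = 18 + 6 \left(-198025\right) = 18 - 1188150 = -1188132$)
$Z = -1188132$
$Z - K = -1188132 - - \frac{114358}{7} = -1188132 + \frac{114358}{7} = - \frac{8202566}{7}$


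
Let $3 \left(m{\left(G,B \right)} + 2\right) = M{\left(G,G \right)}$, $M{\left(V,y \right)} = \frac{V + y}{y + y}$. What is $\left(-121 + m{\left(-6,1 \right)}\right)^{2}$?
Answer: $\frac{135424}{9} \approx 15047.0$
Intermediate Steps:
$M{\left(V,y \right)} = \frac{V + y}{2 y}$
$m{\left(G,B \right)} = - \frac{5}{3}$ ($m{\left(G,B \right)} = -2 + \frac{\frac{1}{2} \frac{1}{G} \left(G + G\right)}{3} = -2 + \frac{\frac{1}{2} \frac{1}{G} 2 G}{3} = -2 + \frac{1}{3} \cdot 1 = -2 + \frac{1}{3} = - \frac{5}{3}$)
$\left(-121 + m{\left(-6,1 \right)}\right)^{2} = \left(-121 - \frac{5}{3}\right)^{2} = \left(- \frac{368}{3}\right)^{2} = \frac{135424}{9}$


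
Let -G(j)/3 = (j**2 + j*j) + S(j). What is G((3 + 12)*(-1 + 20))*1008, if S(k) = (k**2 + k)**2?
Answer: -20091584671200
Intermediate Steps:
S(k) = (k + k**2)**2
G(j) = -6*j**2 - 3*j**2*(1 + j)**2 (G(j) = -3*((j**2 + j*j) + j**2*(1 + j)**2) = -3*((j**2 + j**2) + j**2*(1 + j)**2) = -3*(2*j**2 + j**2*(1 + j)**2) = -6*j**2 - 3*j**2*(1 + j)**2)
G((3 + 12)*(-1 + 20))*1008 = (3*((3 + 12)*(-1 + 20))**2*(-2 - (1 + (3 + 12)*(-1 + 20))**2))*1008 = (3*(15*19)**2*(-2 - (1 + 15*19)**2))*1008 = (3*285**2*(-2 - (1 + 285)**2))*1008 = (3*81225*(-2 - 1*286**2))*1008 = (3*81225*(-2 - 1*81796))*1008 = (3*81225*(-2 - 81796))*1008 = (3*81225*(-81798))*1008 = -19932127650*1008 = -20091584671200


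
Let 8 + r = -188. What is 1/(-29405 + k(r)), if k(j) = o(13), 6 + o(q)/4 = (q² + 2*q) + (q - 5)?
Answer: -1/28617 ≈ -3.4944e-5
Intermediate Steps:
r = -196 (r = -8 - 188 = -196)
o(q) = -44 + 4*q² + 12*q (o(q) = -24 + 4*((q² + 2*q) + (q - 5)) = -24 + 4*((q² + 2*q) + (-5 + q)) = -24 + 4*(-5 + q² + 3*q) = -24 + (-20 + 4*q² + 12*q) = -44 + 4*q² + 12*q)
k(j) = 788 (k(j) = -44 + 4*13² + 12*13 = -44 + 4*169 + 156 = -44 + 676 + 156 = 788)
1/(-29405 + k(r)) = 1/(-29405 + 788) = 1/(-28617) = -1/28617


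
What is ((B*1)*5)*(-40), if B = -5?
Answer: 1000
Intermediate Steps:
((B*1)*5)*(-40) = (-5*1*5)*(-40) = -5*5*(-40) = -25*(-40) = 1000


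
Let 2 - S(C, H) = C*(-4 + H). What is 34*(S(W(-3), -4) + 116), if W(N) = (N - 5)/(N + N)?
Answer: 13124/3 ≈ 4374.7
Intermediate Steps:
W(N) = (-5 + N)/(2*N) (W(N) = (-5 + N)/((2*N)) = (-5 + N)*(1/(2*N)) = (-5 + N)/(2*N))
S(C, H) = 2 - C*(-4 + H)
34*(S(W(-3), -4) + 116) = 34*((2 + 4*((½)*(-5 - 3)/(-3)) - 1*(½)*(-5 - 3)/(-3)*(-4)) + 116) = 34*((2 + 4*((½)*(-⅓)*(-8)) - 1*(½)*(-⅓)*(-8)*(-4)) + 116) = 34*((2 + 4*(4/3) - 1*4/3*(-4)) + 116) = 34*((2 + 16/3 + 16/3) + 116) = 34*(38/3 + 116) = 34*(386/3) = 13124/3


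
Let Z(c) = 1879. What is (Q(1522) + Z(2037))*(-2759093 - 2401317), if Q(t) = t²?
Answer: -11963703608830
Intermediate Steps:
(Q(1522) + Z(2037))*(-2759093 - 2401317) = (1522² + 1879)*(-2759093 - 2401317) = (2316484 + 1879)*(-5160410) = 2318363*(-5160410) = -11963703608830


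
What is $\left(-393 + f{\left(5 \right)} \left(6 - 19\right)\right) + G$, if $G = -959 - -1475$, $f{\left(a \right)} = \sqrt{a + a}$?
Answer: $123 - 13 \sqrt{10} \approx 81.89$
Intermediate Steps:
$f{\left(a \right)} = \sqrt{2} \sqrt{a}$ ($f{\left(a \right)} = \sqrt{2 a} = \sqrt{2} \sqrt{a}$)
$G = 516$ ($G = -959 + 1475 = 516$)
$\left(-393 + f{\left(5 \right)} \left(6 - 19\right)\right) + G = \left(-393 + \sqrt{2} \sqrt{5} \left(6 - 19\right)\right) + 516 = \left(-393 + \sqrt{10} \left(-13\right)\right) + 516 = \left(-393 - 13 \sqrt{10}\right) + 516 = 123 - 13 \sqrt{10}$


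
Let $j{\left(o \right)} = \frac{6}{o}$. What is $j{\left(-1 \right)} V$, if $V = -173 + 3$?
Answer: $1020$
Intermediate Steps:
$V = -170$
$j{\left(-1 \right)} V = \frac{6}{-1} \left(-170\right) = 6 \left(-1\right) \left(-170\right) = \left(-6\right) \left(-170\right) = 1020$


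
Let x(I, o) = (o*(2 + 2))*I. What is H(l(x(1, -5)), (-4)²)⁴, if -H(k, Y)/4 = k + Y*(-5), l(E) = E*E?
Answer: 2684354560000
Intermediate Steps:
x(I, o) = 4*I*o (x(I, o) = (o*4)*I = (4*o)*I = 4*I*o)
l(E) = E²
H(k, Y) = -4*k + 20*Y (H(k, Y) = -4*(k + Y*(-5)) = -4*(k - 5*Y) = -4*k + 20*Y)
H(l(x(1, -5)), (-4)²)⁴ = (-4*(4*1*(-5))² + 20*(-4)²)⁴ = (-4*(-20)² + 20*16)⁴ = (-4*400 + 320)⁴ = (-1600 + 320)⁴ = (-1280)⁴ = 2684354560000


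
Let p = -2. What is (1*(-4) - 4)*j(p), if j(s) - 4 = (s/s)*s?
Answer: -16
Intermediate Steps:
j(s) = 4 + s (j(s) = 4 + (s/s)*s = 4 + 1*s = 4 + s)
(1*(-4) - 4)*j(p) = (1*(-4) - 4)*(4 - 2) = (-4 - 4)*2 = -8*2 = -16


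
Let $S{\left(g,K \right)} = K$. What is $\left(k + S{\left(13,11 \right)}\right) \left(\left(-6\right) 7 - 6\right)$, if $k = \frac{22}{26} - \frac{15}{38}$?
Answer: $- \frac{135768}{247} \approx -549.67$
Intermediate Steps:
$k = \frac{223}{494}$ ($k = 22 \cdot \frac{1}{26} - \frac{15}{38} = \frac{11}{13} - \frac{15}{38} = \frac{223}{494} \approx 0.45142$)
$\left(k + S{\left(13,11 \right)}\right) \left(\left(-6\right) 7 - 6\right) = \left(\frac{223}{494} + 11\right) \left(\left(-6\right) 7 - 6\right) = \frac{5657 \left(-42 - 6\right)}{494} = \frac{5657}{494} \left(-48\right) = - \frac{135768}{247}$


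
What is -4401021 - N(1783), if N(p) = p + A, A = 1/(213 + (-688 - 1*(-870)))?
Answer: -1739107581/395 ≈ -4.4028e+6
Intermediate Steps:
A = 1/395 (A = 1/(213 + (-688 + 870)) = 1/(213 + 182) = 1/395 ≈ 0.0025316)
N(p) = 1/395 + p (N(p) = p + 1/395 = 1/395 + p)
-4401021 - N(1783) = -4401021 - (1/395 + 1783) = -4401021 - 1*704286/395 = -4401021 - 704286/395 = -1739107581/395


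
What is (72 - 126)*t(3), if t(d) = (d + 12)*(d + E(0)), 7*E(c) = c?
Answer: -2430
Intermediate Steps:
E(c) = c/7
t(d) = d*(12 + d) (t(d) = (d + 12)*(d + (1/7)*0) = (12 + d)*(d + 0) = (12 + d)*d = d*(12 + d))
(72 - 126)*t(3) = (72 - 126)*(3*(12 + 3)) = -162*15 = -54*45 = -2430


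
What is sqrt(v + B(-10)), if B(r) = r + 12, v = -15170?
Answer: 8*I*sqrt(237) ≈ 123.16*I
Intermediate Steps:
B(r) = 12 + r
sqrt(v + B(-10)) = sqrt(-15170 + (12 - 10)) = sqrt(-15170 + 2) = sqrt(-15168) = 8*I*sqrt(237)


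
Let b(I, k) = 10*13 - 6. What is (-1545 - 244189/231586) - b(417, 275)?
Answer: -386761223/231586 ≈ -1670.1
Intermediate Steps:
b(I, k) = 124 (b(I, k) = 130 - 6 = 124)
(-1545 - 244189/231586) - b(417, 275) = (-1545 - 244189/231586) - 1*124 = (-1545 - 244189/231586) - 124 = -358044559/231586 - 124 = -386761223/231586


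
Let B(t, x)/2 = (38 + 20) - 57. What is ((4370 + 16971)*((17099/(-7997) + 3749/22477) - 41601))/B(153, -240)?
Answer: -159589589450420699/359497138 ≈ -4.4392e+8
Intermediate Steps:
B(t, x) = 2 (B(t, x) = 2*((38 + 20) - 57) = 2*(58 - 57) = 2*1 = 2)
((4370 + 16971)*((17099/(-7997) + 3749/22477) - 41601))/B(153, -240) = ((4370 + 16971)*((17099/(-7997) + 3749/22477) - 41601))/2 = (21341*((17099*(-1/7997) + 3749*(1/22477)) - 41601))*(1/2) = (21341*((-17099/7997 + 3749/22477) - 41601))*(1/2) = (21341*(-354353470/179748569 - 41601))*(1/2) = (21341*(-7478074572439/179748569))*(1/2) = -159589589450420699/179748569*1/2 = -159589589450420699/359497138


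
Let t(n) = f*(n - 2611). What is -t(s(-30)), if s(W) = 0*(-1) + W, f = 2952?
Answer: 7796232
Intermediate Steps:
s(W) = W (s(W) = 0 + W = W)
t(n) = -7707672 + 2952*n (t(n) = 2952*(n - 2611) = 2952*(-2611 + n) = -7707672 + 2952*n)
-t(s(-30)) = -(-7707672 + 2952*(-30)) = -(-7707672 - 88560) = -1*(-7796232) = 7796232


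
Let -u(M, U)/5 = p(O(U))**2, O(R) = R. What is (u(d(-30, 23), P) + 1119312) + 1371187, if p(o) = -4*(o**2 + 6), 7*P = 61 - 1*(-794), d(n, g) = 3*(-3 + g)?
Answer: -42780218692781/2401 ≈ -1.7818e+10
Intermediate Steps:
d(n, g) = -9 + 3*g
P = 855/7 (P = (61 - 1*(-794))/7 = (61 + 794)/7 = (1/7)*855 = 855/7 ≈ 122.14)
p(o) = -24 - 4*o**2 (p(o) = -4*(6 + o**2) = -24 - 4*o**2)
u(M, U) = -5*(-24 - 4*U**2)**2
(u(d(-30, 23), P) + 1119312) + 1371187 = (-80*(6 + (855/7)**2)**2 + 1119312) + 1371187 = (-80*(6 + 731025/49)**2 + 1119312) + 1371187 = (-80*(731319/49)**2 + 1119312) + 1371187 = (-80*534827479761/2401 + 1119312) + 1371187 = (-42786198380880/2401 + 1119312) + 1371187 = -42783510912768/2401 + 1371187 = -42780218692781/2401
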